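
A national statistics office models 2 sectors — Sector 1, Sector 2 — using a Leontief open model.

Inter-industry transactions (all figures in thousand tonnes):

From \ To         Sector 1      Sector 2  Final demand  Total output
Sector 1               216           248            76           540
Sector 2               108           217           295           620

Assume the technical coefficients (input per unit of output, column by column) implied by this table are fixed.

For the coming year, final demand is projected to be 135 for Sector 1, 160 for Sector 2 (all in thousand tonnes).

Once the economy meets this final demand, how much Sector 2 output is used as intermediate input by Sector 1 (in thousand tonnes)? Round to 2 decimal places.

z_21 = 97.90

Technical coefficients a_ij = z_ij / X_j:
  a_11 = 216/540 = 0.40, a_21 = 108/540 = 0.20
  a_12 = 248/620 = 0.40, a_22 = 217/620 = 0.35
I − A =
  [   0.60    -0.40]
  [  -0.20     0.65]
det(I−A) = (0.60)(0.65) − (-0.40)(-0.20) = 0.3100
adj(I−A) = [[0.65, 0.40], [0.20, 0.60]]
(I − A)⁻¹ = adj(I−A) / det(I−A) ≈
  [   2.0968     1.2903]
  [   0.6452     1.9355]
First solve x = (I − A)⁻¹ d = adj(I−A)·d / det(I−A); in particular x_1 = (0.65·135 + 0.40·160) / 0.3100 = 151.75 / 0.3100 ≈ 489.5161.
Intermediate flow from 2 to 1: z_21 = a_21 · x_1 = 0.20 × 151.75 / 0.3100 = 30.35 / 0.3100 ≈ 97.90.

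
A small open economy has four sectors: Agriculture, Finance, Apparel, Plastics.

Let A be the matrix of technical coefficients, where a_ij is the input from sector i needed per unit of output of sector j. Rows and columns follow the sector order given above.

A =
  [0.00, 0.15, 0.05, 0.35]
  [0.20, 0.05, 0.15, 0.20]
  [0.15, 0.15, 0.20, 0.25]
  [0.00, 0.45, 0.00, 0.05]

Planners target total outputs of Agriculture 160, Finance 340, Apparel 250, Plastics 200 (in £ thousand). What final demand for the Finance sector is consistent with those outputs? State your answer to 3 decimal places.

d_2 = 213.500

I − A =
  [   1.00    -0.15    -0.05    -0.35]
  [  -0.20     0.95    -0.15    -0.20]
  [  -0.15    -0.15     0.80    -0.25]
  [   0.00    -0.45     0.00     0.95]
d = (I − A) x:
  d_1 = (+1.00)·160 + (-0.15)·340 + (-0.05)·250 + (-0.35)·200 = 26.500
  d_2 = (-0.20)·160 + (+0.95)·340 + (-0.15)·250 + (-0.20)·200 = 213.500
  d_3 = (-0.15)·160 + (-0.15)·340 + (+0.80)·250 + (-0.25)·200 = 75.000
  d_4 = (+0.00)·160 + (-0.45)·340 + (+0.00)·250 + (+0.95)·200 = 37.000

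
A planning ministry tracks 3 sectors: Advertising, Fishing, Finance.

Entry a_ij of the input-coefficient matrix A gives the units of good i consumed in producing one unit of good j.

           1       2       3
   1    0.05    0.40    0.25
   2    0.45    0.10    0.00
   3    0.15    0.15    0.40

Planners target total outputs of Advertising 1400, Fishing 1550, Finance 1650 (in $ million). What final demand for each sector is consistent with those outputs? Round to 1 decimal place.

d_1 = 297.5, d_2 = 765.0, d_3 = 547.5

I − A =
  [   0.95    -0.40    -0.25]
  [  -0.45     0.90     0.00]
  [  -0.15    -0.15     0.60]
d = (I − A) x:
  d_1 = (+0.95)·1400 + (-0.40)·1550 + (-0.25)·1650 = 297.5
  d_2 = (-0.45)·1400 + (+0.90)·1550 + (+0.00)·1650 = 765.0
  d_3 = (-0.15)·1400 + (-0.15)·1550 + (+0.60)·1650 = 547.5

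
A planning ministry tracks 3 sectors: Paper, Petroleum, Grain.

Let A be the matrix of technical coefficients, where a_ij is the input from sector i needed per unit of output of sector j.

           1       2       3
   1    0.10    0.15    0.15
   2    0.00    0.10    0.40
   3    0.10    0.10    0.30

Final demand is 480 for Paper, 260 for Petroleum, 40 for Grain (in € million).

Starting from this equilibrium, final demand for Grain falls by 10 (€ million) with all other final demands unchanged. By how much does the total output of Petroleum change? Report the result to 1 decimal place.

I − A =
  [   0.90    -0.15    -0.15]
  [   0.00     0.90    -0.40]
  [  -0.10    -0.10     0.70]
Cofactors of I−A, C_ij = (−1)^(i+j)·(minor ij) (rows/columns in the sector order above):
  C_11 = (0.90)(0.70) − (-0.40)(-0.10) = 0.5900
  C_12 = −[(0.00)(0.70) − (-0.40)(-0.10)] = 0.0400
  C_13 = (0.00)(-0.10) − (0.90)(-0.10) = 0.0900
  C_21 = −[(-0.15)(0.70) − (-0.15)(-0.10)] = 0.1200
  C_22 = (0.90)(0.70) − (-0.15)(-0.10) = 0.6150
  C_23 = −[(0.90)(-0.10) − (-0.15)(-0.10)] = 0.1050
  C_31 = (-0.15)(-0.40) − (-0.15)(0.90) = 0.1950
  C_32 = −[(0.90)(-0.40) − (-0.15)(0.00)] = 0.3600
  C_33 = (0.90)(0.90) − (-0.15)(0.00) = 0.8100
det(I−A) = Σ_j (I−A)_1j·C_1j = (0.90)(0.5900) + (-0.15)(0.0400) + (-0.15)(0.0900) = 0.5115
adj(I−A) = Cᵀ =
  [ 0.5900   0.1200   0.1950]
  [ 0.0400   0.6150   0.3600]
  [ 0.0900   0.1050   0.8100]
(I − A)⁻¹ = adj(I−A) / det(I−A) ≈
  [   1.1535     0.2346     0.3812]
  [   0.0782     1.2023     0.7038]
  [   0.1760     0.2053     1.5836]
Δx = (I − A)⁻¹ Δd with Δd having -10 in the Grain component and 0 elsewhere.
So Δx_2 = L_23 · (-10), where L_23 = adj(I−A)_23 / det(I−A) = 0.3600 / 0.5115.
Δx_2 = 0.3600 × (-10) / 0.5115 = -3.60 / 0.5115 ≈ -7.0.

Δx_2 = -7.0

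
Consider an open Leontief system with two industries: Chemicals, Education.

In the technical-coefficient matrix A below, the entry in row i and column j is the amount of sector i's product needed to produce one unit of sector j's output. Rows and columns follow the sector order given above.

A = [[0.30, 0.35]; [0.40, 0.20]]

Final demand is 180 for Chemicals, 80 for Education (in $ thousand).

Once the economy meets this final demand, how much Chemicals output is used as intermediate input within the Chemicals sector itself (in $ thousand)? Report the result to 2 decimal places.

z_CC = 122.86

I − A =
  [   0.70    -0.35]
  [  -0.40     0.80]
det(I−A) = (0.70)(0.80) − (-0.35)(-0.40) = 0.4200
adj(I−A) = [[0.80, 0.35], [0.40, 0.70]]
(I − A)⁻¹ = adj(I−A) / det(I−A) ≈
  [   1.9048     0.8333]
  [   0.9524     1.6667]
First solve x = (I − A)⁻¹ d = adj(I−A)·d / det(I−A); in particular x_C = (0.80·180 + 0.35·80) / 0.4200 = 172.00 / 0.4200 ≈ 409.5238.
Intermediate flow from C to C: z_CC = a_CC · x_C = 0.30 × 172.00 / 0.4200 = 51.60 / 0.4200 ≈ 122.86.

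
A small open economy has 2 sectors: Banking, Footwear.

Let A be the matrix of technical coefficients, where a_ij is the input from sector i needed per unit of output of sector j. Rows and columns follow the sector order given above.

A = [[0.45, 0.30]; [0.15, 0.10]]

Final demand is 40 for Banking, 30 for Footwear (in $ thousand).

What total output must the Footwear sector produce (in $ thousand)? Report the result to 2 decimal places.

x_F = 50.00

I − A =
  [   0.55    -0.30]
  [  -0.15     0.90]
det(I−A) = (0.55)(0.90) − (-0.30)(-0.15) = 0.4500
adj(I−A) = [[0.90, 0.30], [0.15, 0.55]]
(I − A)⁻¹ = adj(I−A) / det(I−A) ≈
  [   2.0000     0.6667]
  [   0.3333     1.2222]
x = (I − A)⁻¹ d = adj(I−A)·d / det(I−A), with det(I−A) = 0.4500:
  x_B = (0.90·40 + 0.30·30) / 0.4500 = 45.00 / 0.4500 = 100.00
  x_F = (0.15·40 + 0.55·30) / 0.4500 = 22.50 / 0.4500 = 50.00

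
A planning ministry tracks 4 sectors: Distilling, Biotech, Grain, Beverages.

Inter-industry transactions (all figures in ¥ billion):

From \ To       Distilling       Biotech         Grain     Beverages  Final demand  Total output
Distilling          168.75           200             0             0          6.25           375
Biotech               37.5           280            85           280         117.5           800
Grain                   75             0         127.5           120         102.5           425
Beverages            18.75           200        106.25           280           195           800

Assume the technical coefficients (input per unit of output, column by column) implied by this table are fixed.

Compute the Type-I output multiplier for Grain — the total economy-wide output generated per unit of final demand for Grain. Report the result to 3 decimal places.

m_3 = 5.199

Technical coefficients a_ij = z_ij / X_j:
  a_11 = 168.75/375 = 0.45, a_21 = 37.5/375 = 0.10, a_31 = 75/375 = 0.20, a_41 = 18.75/375 = 0.05
  a_12 = 200/800 = 0.25, a_22 = 280/800 = 0.35, a_32 = 0/800 = 0.00, a_42 = 200/800 = 0.25
  a_13 = 0/425 = 0.00, a_23 = 85/425 = 0.20, a_33 = 127.5/425 = 0.30, a_43 = 106.25/425 = 0.25
  a_14 = 0/800 = 0.00, a_24 = 280/800 = 0.35, a_34 = 120/800 = 0.15, a_44 = 280/800 = 0.35
I − A =
  [   0.55    -0.25     0.00     0.00]
  [  -0.10     0.65    -0.20    -0.35]
  [  -0.20     0.00     0.70    -0.15]
  [  -0.05    -0.25    -0.25     0.65]
Compute the cofactors C_ij = (−1)^(i+j)·(3×3 minor ij) of I−A; the adjugate is their transpose:
adj(I−A) = Cᵀ =
  [ 0.202625   0.104375   0.054375   0.068750]
  [ 0.099000   0.229625   0.119625   0.151250]
  [ 0.075625   0.055000   0.163625   0.067375]
  [ 0.082750   0.117500   0.113125   0.222750]
det(I−A) = Σ_j (I−A)_1j·C_1j = (0.55)(0.202625) + (-0.25)(0.099000) + (0.00)(0.075625) + (0.00)(0.082750) = 0.08669375
(I − A)⁻¹ = adj(I−A) / det(I−A) ≈
  [   2.3373     1.2040     0.6272     0.7930]
  [   1.1420     2.6487     1.3799     1.7446]
  [   0.8723     0.6344     1.8874     0.7772]
  [   0.9545     1.3553     1.3049     2.5694]
The output multiplier for sector j is the column-j sum of the Leontief inverse (I − A)⁻¹ = adj(I−A) / det(I−A).
Column 3 of adj(I−A): (0.054375, 0.119625, 0.163625, 0.113125); det(I−A) = 0.08669375.
m_3 = (0.054375 + 0.119625 + 0.163625 + 0.113125) / 0.08669375 = 0.45075 / 0.08669375 ≈ 5.199.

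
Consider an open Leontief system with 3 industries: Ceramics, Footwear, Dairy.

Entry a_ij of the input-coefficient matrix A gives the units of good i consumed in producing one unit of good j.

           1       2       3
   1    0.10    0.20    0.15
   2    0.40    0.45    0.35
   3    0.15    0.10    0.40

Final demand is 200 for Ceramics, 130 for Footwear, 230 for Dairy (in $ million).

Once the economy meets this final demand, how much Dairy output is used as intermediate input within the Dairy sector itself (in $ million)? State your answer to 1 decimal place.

I − A =
  [   0.90    -0.20    -0.15]
  [  -0.40     0.55    -0.35]
  [  -0.15    -0.10     0.60]
Cofactors of I−A, C_ij = (−1)^(i+j)·(minor ij) (rows/columns in the sector order above):
  C_11 = (0.55)(0.60) − (-0.35)(-0.10) = 0.2950
  C_12 = −[(-0.40)(0.60) − (-0.35)(-0.15)] = 0.2925
  C_13 = (-0.40)(-0.10) − (0.55)(-0.15) = 0.1225
  C_21 = −[(-0.20)(0.60) − (-0.15)(-0.10)] = 0.1350
  C_22 = (0.90)(0.60) − (-0.15)(-0.15) = 0.5175
  C_23 = −[(0.90)(-0.10) − (-0.20)(-0.15)] = 0.1200
  C_31 = (-0.20)(-0.35) − (-0.15)(0.55) = 0.1525
  C_32 = −[(0.90)(-0.35) − (-0.15)(-0.40)] = 0.3750
  C_33 = (0.90)(0.55) − (-0.20)(-0.40) = 0.4150
det(I−A) = Σ_j (I−A)_1j·C_1j = (0.90)(0.2950) + (-0.20)(0.2925) + (-0.15)(0.1225) = 0.188625
adj(I−A) = Cᵀ =
  [ 0.2950   0.1350   0.1525]
  [ 0.2925   0.5175   0.3750]
  [ 0.1225   0.1200   0.4150]
(I − A)⁻¹ = adj(I−A) / det(I−A) ≈
  [   1.5639     0.7157     0.8085]
  [   1.5507     2.7435     1.9881]
  [   0.6494     0.6362     2.2001]
First solve x = (I − A)⁻¹ d = adj(I−A)·d / det(I−A); in particular x_3 = (0.1225·200 + 0.1200·130 + 0.4150·230) / 0.188625 = 135.55 / 0.188625 ≈ 718.622.
Intermediate flow from 3 to 3: z_33 = a_33 · x_3 = 0.40 × 135.55 / 0.188625 = 54.22 / 0.188625 ≈ 287.4.

z_33 = 287.4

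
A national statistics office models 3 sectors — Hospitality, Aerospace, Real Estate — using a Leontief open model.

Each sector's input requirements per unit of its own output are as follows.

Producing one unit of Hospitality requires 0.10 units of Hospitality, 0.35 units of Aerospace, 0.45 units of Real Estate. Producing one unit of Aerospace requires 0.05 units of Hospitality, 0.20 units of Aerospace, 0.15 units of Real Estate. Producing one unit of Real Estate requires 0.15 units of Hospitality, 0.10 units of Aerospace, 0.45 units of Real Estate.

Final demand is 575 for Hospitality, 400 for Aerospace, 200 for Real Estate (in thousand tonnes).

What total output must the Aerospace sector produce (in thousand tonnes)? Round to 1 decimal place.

I − A =
  [   0.90    -0.05    -0.15]
  [  -0.35     0.80    -0.10]
  [  -0.45    -0.15     0.55]
Cofactors of I−A, C_ij = (−1)^(i+j)·(minor ij) (rows/columns in the sector order above):
  C_11 = (0.80)(0.55) − (-0.10)(-0.15) = 0.4250
  C_12 = −[(-0.35)(0.55) − (-0.10)(-0.45)] = 0.2375
  C_13 = (-0.35)(-0.15) − (0.80)(-0.45) = 0.4125
  C_21 = −[(-0.05)(0.55) − (-0.15)(-0.15)] = 0.0500
  C_22 = (0.90)(0.55) − (-0.15)(-0.45) = 0.4275
  C_23 = −[(0.90)(-0.15) − (-0.05)(-0.45)] = 0.1575
  C_31 = (-0.05)(-0.10) − (-0.15)(0.80) = 0.1250
  C_32 = −[(0.90)(-0.10) − (-0.15)(-0.35)] = 0.1425
  C_33 = (0.90)(0.80) − (-0.05)(-0.35) = 0.7025
det(I−A) = Σ_j (I−A)_1j·C_1j = (0.90)(0.4250) + (-0.05)(0.2375) + (-0.15)(0.4125) = 0.30875
adj(I−A) = Cᵀ =
  [ 0.4250   0.0500   0.1250]
  [ 0.2375   0.4275   0.1425]
  [ 0.4125   0.1575   0.7025]
(I − A)⁻¹ = adj(I−A) / det(I−A) ≈
  [   1.3765     0.1619     0.4049]
  [   0.7692     1.3846     0.4615]
  [   1.3360     0.5101     2.2753]
x = (I − A)⁻¹ d = adj(I−A)·d / det(I−A), with det(I−A) = 0.30875:
  x_H = (0.4250·575 + 0.0500·400 + 0.1250·200) / 0.30875 = 289.375 / 0.30875 ≈ 937.2
  x_A = (0.2375·575 + 0.4275·400 + 0.1425·200) / 0.30875 = 336.0625 / 0.30875 ≈ 1088.5
  x_R = (0.4125·575 + 0.1575·400 + 0.7025·200) / 0.30875 = 440.6875 / 0.30875 ≈ 1427.3

x_A = 1088.5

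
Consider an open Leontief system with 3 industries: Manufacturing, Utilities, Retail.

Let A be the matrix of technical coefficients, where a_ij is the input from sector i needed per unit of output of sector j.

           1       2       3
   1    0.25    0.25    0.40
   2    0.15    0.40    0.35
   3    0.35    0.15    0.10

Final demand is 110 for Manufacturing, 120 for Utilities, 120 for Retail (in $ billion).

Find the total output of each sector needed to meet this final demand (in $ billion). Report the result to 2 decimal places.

x_1 = 610.44, x_2 = 630.13, x_3 = 475.75

I − A =
  [   0.75    -0.25    -0.40]
  [  -0.15     0.60    -0.35]
  [  -0.35    -0.15     0.90]
Cofactors of I−A, C_ij = (−1)^(i+j)·(minor ij) (rows/columns in the sector order above):
  C_11 = (0.60)(0.90) − (-0.35)(-0.15) = 0.4875
  C_12 = −[(-0.15)(0.90) − (-0.35)(-0.35)] = 0.2575
  C_13 = (-0.15)(-0.15) − (0.60)(-0.35) = 0.2325
  C_21 = −[(-0.25)(0.90) − (-0.40)(-0.15)] = 0.2850
  C_22 = (0.75)(0.90) − (-0.40)(-0.35) = 0.5350
  C_23 = −[(0.75)(-0.15) − (-0.25)(-0.35)] = 0.2000
  C_31 = (-0.25)(-0.35) − (-0.40)(0.60) = 0.3275
  C_32 = −[(0.75)(-0.35) − (-0.40)(-0.15)] = 0.3225
  C_33 = (0.75)(0.60) − (-0.25)(-0.15) = 0.4125
det(I−A) = Σ_j (I−A)_1j·C_1j = (0.75)(0.4875) + (-0.25)(0.2575) + (-0.40)(0.2325) = 0.20825
adj(I−A) = Cᵀ =
  [ 0.4875   0.2850   0.3275]
  [ 0.2575   0.5350   0.3225]
  [ 0.2325   0.2000   0.4125]
(I − A)⁻¹ = adj(I−A) / det(I−A) ≈
  [   2.3409     1.3685     1.5726]
  [   1.2365     2.5690     1.5486]
  [   1.1164     0.9604     1.9808]
x = (I − A)⁻¹ d = adj(I−A)·d / det(I−A), with det(I−A) = 0.20825:
  x_1 = (0.4875·110 + 0.2850·120 + 0.3275·120) / 0.20825 = 127.125 / 0.20825 ≈ 610.44
  x_2 = (0.2575·110 + 0.5350·120 + 0.3225·120) / 0.20825 = 131.225 / 0.20825 ≈ 630.13
  x_3 = (0.2325·110 + 0.2000·120 + 0.4125·120) / 0.20825 = 99.075 / 0.20825 ≈ 475.75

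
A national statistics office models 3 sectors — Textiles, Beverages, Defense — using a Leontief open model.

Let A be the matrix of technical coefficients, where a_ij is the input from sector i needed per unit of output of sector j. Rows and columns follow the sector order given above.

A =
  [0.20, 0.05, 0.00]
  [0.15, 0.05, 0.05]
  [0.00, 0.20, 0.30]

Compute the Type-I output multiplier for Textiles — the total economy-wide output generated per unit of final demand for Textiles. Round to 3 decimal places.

I − A =
  [   0.80    -0.05     0.00]
  [  -0.15     0.95    -0.05]
  [   0.00    -0.20     0.70]
Cofactors of I−A, C_ij = (−1)^(i+j)·(minor ij) (rows/columns in the sector order above):
  C_11 = (0.95)(0.70) − (-0.05)(-0.20) = 0.6550
  C_12 = −[(-0.15)(0.70) − (-0.05)(0.00)] = 0.1050
  C_13 = (-0.15)(-0.20) − (0.95)(0.00) = 0.0300
  C_21 = −[(-0.05)(0.70) − (0.00)(-0.20)] = 0.0350
  C_22 = (0.80)(0.70) − (0.00)(0.00) = 0.5600
  C_23 = −[(0.80)(-0.20) − (-0.05)(0.00)] = 0.1600
  C_31 = (-0.05)(-0.05) − (0.00)(0.95) = 0.0025
  C_32 = −[(0.80)(-0.05) − (0.00)(-0.15)] = 0.0400
  C_33 = (0.80)(0.95) − (-0.05)(-0.15) = 0.7525
det(I−A) = Σ_j (I−A)_1j·C_1j = (0.80)(0.6550) + (-0.05)(0.1050) + (0.00)(0.0300) = 0.51875
adj(I−A) = Cᵀ =
  [ 0.6550   0.0350   0.0025]
  [ 0.1050   0.5600   0.0400]
  [ 0.0300   0.1600   0.7525]
(I − A)⁻¹ = adj(I−A) / det(I−A) ≈
  [   1.2627     0.0675     0.0048]
  [   0.2024     1.0795     0.0771]
  [   0.0578     0.3084     1.4506]
The output multiplier for sector j is the column-j sum of the Leontief inverse (I − A)⁻¹ = adj(I−A) / det(I−A).
Column 1 of adj(I−A): (0.6550, 0.1050, 0.0300); det(I−A) = 0.51875.
m_1 = (0.6550 + 0.1050 + 0.0300) / 0.51875 = 0.79 / 0.51875 ≈ 1.523.

m_1 = 1.523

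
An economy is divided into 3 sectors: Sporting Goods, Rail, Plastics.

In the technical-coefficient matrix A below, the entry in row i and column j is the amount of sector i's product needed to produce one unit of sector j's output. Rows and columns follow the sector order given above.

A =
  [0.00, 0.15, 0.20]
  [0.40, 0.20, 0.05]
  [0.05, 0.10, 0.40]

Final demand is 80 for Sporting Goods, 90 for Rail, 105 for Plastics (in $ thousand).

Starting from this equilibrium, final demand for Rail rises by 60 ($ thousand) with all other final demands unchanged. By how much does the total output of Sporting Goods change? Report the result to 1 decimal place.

Δx_S = 15.6

I − A =
  [   1.00    -0.15    -0.20]
  [  -0.40     0.80    -0.05]
  [  -0.05    -0.10     0.60]
Cofactors of I−A, C_ij = (−1)^(i+j)·(minor ij) (rows/columns in the sector order above):
  C_11 = (0.80)(0.60) − (-0.05)(-0.10) = 0.4750
  C_12 = −[(-0.40)(0.60) − (-0.05)(-0.05)] = 0.2425
  C_13 = (-0.40)(-0.10) − (0.80)(-0.05) = 0.0800
  C_21 = −[(-0.15)(0.60) − (-0.20)(-0.10)] = 0.1100
  C_22 = (1.00)(0.60) − (-0.20)(-0.05) = 0.5900
  C_23 = −[(1.00)(-0.10) − (-0.15)(-0.05)] = 0.1075
  C_31 = (-0.15)(-0.05) − (-0.20)(0.80) = 0.1675
  C_32 = −[(1.00)(-0.05) − (-0.20)(-0.40)] = 0.1300
  C_33 = (1.00)(0.80) − (-0.15)(-0.40) = 0.7400
det(I−A) = Σ_j (I−A)_1j·C_1j = (1.00)(0.4750) + (-0.15)(0.2425) + (-0.20)(0.0800) = 0.422625
adj(I−A) = Cᵀ =
  [ 0.4750   0.1100   0.1675]
  [ 0.2425   0.5900   0.1300]
  [ 0.0800   0.1075   0.7400]
(I − A)⁻¹ = adj(I−A) / det(I−A) ≈
  [   1.1239     0.2603     0.3963]
  [   0.5738     1.3960     0.3076]
  [   0.1893     0.2544     1.7510]
Δx = (I − A)⁻¹ Δd with Δd having +60 in the Rail component and 0 elsewhere.
So Δx_S = L_SR · (+60), where L_SR = adj(I−A)_SR / det(I−A) = 0.1100 / 0.422625.
Δx_S = 0.1100 × (+60) / 0.422625 = 6.60 / 0.422625 ≈ 15.6.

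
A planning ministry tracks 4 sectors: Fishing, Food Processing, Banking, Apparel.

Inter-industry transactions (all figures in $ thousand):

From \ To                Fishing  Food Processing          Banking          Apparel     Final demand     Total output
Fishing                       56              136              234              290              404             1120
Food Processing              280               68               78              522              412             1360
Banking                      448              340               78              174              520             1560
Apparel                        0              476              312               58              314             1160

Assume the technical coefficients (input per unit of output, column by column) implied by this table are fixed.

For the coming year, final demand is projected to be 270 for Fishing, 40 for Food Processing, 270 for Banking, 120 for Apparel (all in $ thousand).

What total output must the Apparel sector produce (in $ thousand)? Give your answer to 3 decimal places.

x_4 = 431.142

Technical coefficients a_ij = z_ij / X_j:
  a_11 = 56/1120 = 0.05, a_21 = 280/1120 = 0.25, a_31 = 448/1120 = 0.40, a_41 = 0/1120 = 0.00
  a_12 = 136/1360 = 0.10, a_22 = 68/1360 = 0.05, a_32 = 340/1360 = 0.25, a_42 = 476/1360 = 0.35
  a_13 = 234/1560 = 0.15, a_23 = 78/1560 = 0.05, a_33 = 78/1560 = 0.05, a_43 = 312/1560 = 0.20
  a_14 = 290/1160 = 0.25, a_24 = 522/1160 = 0.45, a_34 = 174/1160 = 0.15, a_44 = 58/1160 = 0.05
I − A =
  [   0.95    -0.10    -0.15    -0.25]
  [  -0.25     0.95    -0.05    -0.45]
  [  -0.40    -0.25     0.95    -0.15]
  [   0.00    -0.35    -0.20     0.95]
Compute the cofactors C_ij = (−1)^(i+j)·(3×3 minor ij) of I−A; the adjugate is their transpose:
adj(I−A) = Cᵀ =
  [ 0.642250   0.226375   0.177375   0.304250]
  [ 0.273125   0.751875   0.178750   0.456250]
  [ 0.370500   0.348500   0.662125   0.367125]
  [ 0.178625   0.350375   0.205250   0.753375]
det(I−A) = Σ_j (I−A)_1j·C_1j = (0.95)(0.642250) + (-0.10)(0.273125) + (-0.15)(0.370500) + (-0.25)(0.178625) = 0.48259375
(I − A)⁻¹ = adj(I−A) / det(I−A) ≈
  [   1.3308     0.4691     0.3675     0.6304]
  [   0.5660     1.5580     0.3704     0.9454]
  [   0.7677     0.7221     1.3720     0.7607]
  [   0.3701     0.7260     0.4253     1.5611]
x = (I − A)⁻¹ d = adj(I−A)·d / det(I−A), with det(I−A) = 0.48259375:
  x_1 = (0.642250·270 + 0.226375·40 + 0.177375·270 + 0.304250·120) / 0.48259375 = 266.86375 / 0.48259375 ≈ 552.978
  x_2 = (0.273125·270 + 0.751875·40 + 0.178750·270 + 0.456250·120) / 0.48259375 = 206.83125 / 0.48259375 ≈ 428.583
  x_3 = (0.370500·270 + 0.348500·40 + 0.662125·270 + 0.367125·120) / 0.48259375 = 336.80375 / 0.48259375 ≈ 697.903
  x_4 = (0.178625·270 + 0.350375·40 + 0.205250·270 + 0.753375·120) / 0.48259375 = 208.06625 / 0.48259375 ≈ 431.142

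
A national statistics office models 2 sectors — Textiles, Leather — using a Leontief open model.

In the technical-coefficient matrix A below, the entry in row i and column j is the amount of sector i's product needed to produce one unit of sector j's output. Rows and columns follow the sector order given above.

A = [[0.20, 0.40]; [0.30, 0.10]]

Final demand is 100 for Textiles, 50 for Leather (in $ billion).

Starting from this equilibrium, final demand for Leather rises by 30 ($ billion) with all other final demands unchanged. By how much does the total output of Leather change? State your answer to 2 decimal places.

I − A =
  [   0.80    -0.40]
  [  -0.30     0.90]
det(I−A) = (0.80)(0.90) − (-0.40)(-0.30) = 0.6000
adj(I−A) = [[0.90, 0.40], [0.30, 0.80]]
(I − A)⁻¹ = adj(I−A) / det(I−A) ≈
  [   1.5000     0.6667]
  [   0.5000     1.3333]
Δx = (I − A)⁻¹ Δd with Δd having +30 in the Leather component and 0 elsewhere.
So Δx_2 = L_22 · (+30), where L_22 = adj(I−A)_22 / det(I−A) = 0.80 / 0.6000.
Δx_2 = 0.80 × (+30) / 0.6000 = 24.00 / 0.6000 = 40.00.

Δx_2 = 40.00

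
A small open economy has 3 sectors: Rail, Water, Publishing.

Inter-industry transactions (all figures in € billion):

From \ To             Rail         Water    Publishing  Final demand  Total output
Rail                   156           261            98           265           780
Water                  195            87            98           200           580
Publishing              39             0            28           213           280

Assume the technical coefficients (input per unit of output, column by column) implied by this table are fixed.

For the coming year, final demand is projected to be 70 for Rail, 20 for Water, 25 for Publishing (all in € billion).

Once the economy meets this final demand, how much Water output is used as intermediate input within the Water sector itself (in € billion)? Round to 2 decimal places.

Technical coefficients a_ij = z_ij / X_j:
  a_11 = 156/780 = 0.20, a_21 = 195/780 = 0.25, a_31 = 39/780 = 0.05
  a_12 = 261/580 = 0.45, a_22 = 87/580 = 0.15, a_32 = 0/580 = 0.00
  a_13 = 98/280 = 0.35, a_23 = 98/280 = 0.35, a_33 = 28/280 = 0.10
I − A =
  [   0.80    -0.45    -0.35]
  [  -0.25     0.85    -0.35]
  [  -0.05     0.00     0.90]
Cofactors of I−A, C_ij = (−1)^(i+j)·(minor ij) (rows/columns in the sector order above):
  C_11 = (0.85)(0.90) − (-0.35)(0.00) = 0.7650
  C_12 = −[(-0.25)(0.90) − (-0.35)(-0.05)] = 0.2425
  C_13 = (-0.25)(0.00) − (0.85)(-0.05) = 0.0425
  C_21 = −[(-0.45)(0.90) − (-0.35)(0.00)] = 0.4050
  C_22 = (0.80)(0.90) − (-0.35)(-0.05) = 0.7025
  C_23 = −[(0.80)(0.00) − (-0.45)(-0.05)] = 0.0225
  C_31 = (-0.45)(-0.35) − (-0.35)(0.85) = 0.4550
  C_32 = −[(0.80)(-0.35) − (-0.35)(-0.25)] = 0.3675
  C_33 = (0.80)(0.85) − (-0.45)(-0.25) = 0.5675
det(I−A) = Σ_j (I−A)_1j·C_1j = (0.80)(0.7650) + (-0.45)(0.2425) + (-0.35)(0.0425) = 0.4880
adj(I−A) = Cᵀ =
  [ 0.7650   0.4050   0.4550]
  [ 0.2425   0.7025   0.3675]
  [ 0.0425   0.0225   0.5675]
(I − A)⁻¹ = adj(I−A) / det(I−A) ≈
  [   1.5676     0.8299     0.9324]
  [   0.4969     1.4395     0.7531]
  [   0.0871     0.0461     1.1629]
First solve x = (I − A)⁻¹ d = adj(I−A)·d / det(I−A); in particular x_2 = (0.2425·70 + 0.7025·20 + 0.3675·25) / 0.4880 = 40.2125 / 0.4880 ≈ 82.4027.
Intermediate flow from 2 to 2: z_22 = a_22 · x_2 = 0.15 × 40.2125 / 0.4880 = 6.031875 / 0.4880 ≈ 12.36.

z_22 = 12.36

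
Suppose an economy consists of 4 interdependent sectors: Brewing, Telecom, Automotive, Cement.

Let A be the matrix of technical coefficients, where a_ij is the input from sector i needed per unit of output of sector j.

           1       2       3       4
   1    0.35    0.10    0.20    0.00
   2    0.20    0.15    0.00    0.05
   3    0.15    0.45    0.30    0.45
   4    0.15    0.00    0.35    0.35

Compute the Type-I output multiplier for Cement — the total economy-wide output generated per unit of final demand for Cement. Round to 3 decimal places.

m_4 = 6.316

I − A =
  [   0.65    -0.10    -0.20     0.00]
  [  -0.20     0.85     0.00    -0.05]
  [  -0.15    -0.45     0.70    -0.45]
  [  -0.15     0.00    -0.35     0.65]
Compute the cofactors C_ij = (−1)^(i+j)·(3×3 minor ij) of I−A; the adjugate is their transpose:
adj(I−A) = Cᵀ =
  [ 0.245000   0.088250   0.112250   0.084500]
  [ 0.067375   0.160375   0.038875   0.039250]
  [ 0.202125   0.206625   0.345375   0.255000]
  [ 0.165375   0.131625   0.211875   0.329250]
det(I−A) = Σ_j (I−A)_1j·C_1j = (0.65)(0.245000) + (-0.10)(0.067375) + (-0.20)(0.202125) + (0.00)(0.165375) = 0.1120875
(I − A)⁻¹ = adj(I−A) / det(I−A) ≈
  [   2.1858     0.7873     1.0014     0.7539]
  [   0.6011     1.4308     0.3468     0.3502]
  [   1.8033     1.8434     3.0813     2.2750]
  [   1.4754     1.1743     1.8903     2.9374]
The output multiplier for sector j is the column-j sum of the Leontief inverse (I − A)⁻¹ = adj(I−A) / det(I−A).
Column 4 of adj(I−A): (0.084500, 0.039250, 0.255000, 0.329250); det(I−A) = 0.1120875.
m_4 = (0.084500 + 0.039250 + 0.255000 + 0.329250) / 0.1120875 = 0.708 / 0.1120875 ≈ 6.316.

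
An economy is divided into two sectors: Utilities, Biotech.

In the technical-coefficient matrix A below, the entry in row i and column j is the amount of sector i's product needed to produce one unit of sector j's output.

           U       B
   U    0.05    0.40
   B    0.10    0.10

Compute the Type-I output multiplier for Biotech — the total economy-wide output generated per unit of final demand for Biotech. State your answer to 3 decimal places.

I − A =
  [   0.95    -0.40]
  [  -0.10     0.90]
det(I−A) = (0.95)(0.90) − (-0.40)(-0.10) = 0.8150
adj(I−A) = [[0.90, 0.40], [0.10, 0.95]]
(I − A)⁻¹ = adj(I−A) / det(I−A) ≈
  [   1.1043     0.4908]
  [   0.1227     1.1656]
The output multiplier for sector j is the column-j sum of the Leontief inverse (I − A)⁻¹ = adj(I−A) / det(I−A).
Column B of adj(I−A): (0.40, 0.95); det(I−A) = 0.8150.
m_B = (0.40 + 0.95) / 0.8150 = 1.35 / 0.8150 ≈ 1.656.

m_B = 1.656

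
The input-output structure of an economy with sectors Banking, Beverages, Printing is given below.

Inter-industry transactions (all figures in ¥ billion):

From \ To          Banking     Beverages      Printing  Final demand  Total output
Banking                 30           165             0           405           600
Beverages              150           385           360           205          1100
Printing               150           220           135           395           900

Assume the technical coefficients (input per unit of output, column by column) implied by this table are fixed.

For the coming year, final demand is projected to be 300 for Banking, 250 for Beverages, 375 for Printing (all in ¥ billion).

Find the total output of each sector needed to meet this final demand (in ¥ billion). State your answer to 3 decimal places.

Technical coefficients a_ij = z_ij / X_j:
  a_11 = 30/600 = 0.05, a_21 = 150/600 = 0.25, a_31 = 150/600 = 0.25
  a_12 = 165/1100 = 0.15, a_22 = 385/1100 = 0.35, a_32 = 220/1100 = 0.20
  a_13 = 0/900 = 0.00, a_23 = 360/900 = 0.40, a_33 = 135/900 = 0.15
I − A =
  [   0.95    -0.15     0.00]
  [  -0.25     0.65    -0.40]
  [  -0.25    -0.20     0.85]
Cofactors of I−A, C_ij = (−1)^(i+j)·(minor ij) (rows/columns in the sector order above):
  C_11 = (0.65)(0.85) − (-0.40)(-0.20) = 0.4725
  C_12 = −[(-0.25)(0.85) − (-0.40)(-0.25)] = 0.3125
  C_13 = (-0.25)(-0.20) − (0.65)(-0.25) = 0.2125
  C_21 = −[(-0.15)(0.85) − (0.00)(-0.20)] = 0.1275
  C_22 = (0.95)(0.85) − (0.00)(-0.25) = 0.8075
  C_23 = −[(0.95)(-0.20) − (-0.15)(-0.25)] = 0.2275
  C_31 = (-0.15)(-0.40) − (0.00)(0.65) = 0.0600
  C_32 = −[(0.95)(-0.40) − (0.00)(-0.25)] = 0.3800
  C_33 = (0.95)(0.65) − (-0.15)(-0.25) = 0.5800
det(I−A) = Σ_j (I−A)_1j·C_1j = (0.95)(0.4725) + (-0.15)(0.3125) + (0.00)(0.2125) = 0.4020
adj(I−A) = Cᵀ =
  [ 0.4725   0.1275   0.0600]
  [ 0.3125   0.8075   0.3800]
  [ 0.2125   0.2275   0.5800]
(I − A)⁻¹ = adj(I−A) / det(I−A) ≈
  [   1.1754     0.3172     0.1493]
  [   0.7774     2.0087     0.9453]
  [   0.5286     0.5659     1.4428]
x = (I − A)⁻¹ d = adj(I−A)·d / det(I−A), with det(I−A) = 0.4020:
  x_1 = (0.4725·300 + 0.1275·250 + 0.0600·375) / 0.4020 = 196.125 / 0.4020 ≈ 487.873
  x_2 = (0.3125·300 + 0.8075·250 + 0.3800·375) / 0.4020 = 438.125 / 0.4020 ≈ 1089.863
  x_3 = (0.2125·300 + 0.2275·250 + 0.5800·375) / 0.4020 = 338.125 / 0.4020 ≈ 841.107

x_1 = 487.873, x_2 = 1089.863, x_3 = 841.107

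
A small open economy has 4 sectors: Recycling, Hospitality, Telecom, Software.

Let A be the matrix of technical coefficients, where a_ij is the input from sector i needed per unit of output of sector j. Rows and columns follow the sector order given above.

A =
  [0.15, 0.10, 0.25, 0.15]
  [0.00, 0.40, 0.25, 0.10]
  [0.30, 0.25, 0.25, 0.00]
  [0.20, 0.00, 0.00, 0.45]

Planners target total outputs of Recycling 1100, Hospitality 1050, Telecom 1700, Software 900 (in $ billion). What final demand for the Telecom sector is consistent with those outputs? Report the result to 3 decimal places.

d_T = 682.500

I − A =
  [   0.85    -0.10    -0.25    -0.15]
  [   0.00     0.60    -0.25    -0.10]
  [  -0.30    -0.25     0.75     0.00]
  [  -0.20     0.00     0.00     0.55]
d = (I − A) x:
  d_R = (+0.85)·1100 + (-0.10)·1050 + (-0.25)·1700 + (-0.15)·900 = 270.000
  d_H = (+0.00)·1100 + (+0.60)·1050 + (-0.25)·1700 + (-0.10)·900 = 115.000
  d_T = (-0.30)·1100 + (-0.25)·1050 + (+0.75)·1700 + (+0.00)·900 = 682.500
  d_S = (-0.20)·1100 + (+0.00)·1050 + (+0.00)·1700 + (+0.55)·900 = 275.000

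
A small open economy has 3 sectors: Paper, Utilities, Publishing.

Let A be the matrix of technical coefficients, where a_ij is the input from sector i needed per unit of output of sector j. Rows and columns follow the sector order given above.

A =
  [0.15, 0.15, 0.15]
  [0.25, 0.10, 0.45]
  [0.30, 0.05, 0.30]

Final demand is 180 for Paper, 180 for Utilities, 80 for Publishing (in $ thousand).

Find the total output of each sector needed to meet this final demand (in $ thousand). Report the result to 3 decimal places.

I − A =
  [   0.85    -0.15    -0.15]
  [  -0.25     0.90    -0.45]
  [  -0.30    -0.05     0.70]
Cofactors of I−A, C_ij = (−1)^(i+j)·(minor ij) (rows/columns in the sector order above):
  C_11 = (0.90)(0.70) − (-0.45)(-0.05) = 0.6075
  C_12 = −[(-0.25)(0.70) − (-0.45)(-0.30)] = 0.3100
  C_13 = (-0.25)(-0.05) − (0.90)(-0.30) = 0.2825
  C_21 = −[(-0.15)(0.70) − (-0.15)(-0.05)] = 0.1125
  C_22 = (0.85)(0.70) − (-0.15)(-0.30) = 0.5500
  C_23 = −[(0.85)(-0.05) − (-0.15)(-0.30)] = 0.0875
  C_31 = (-0.15)(-0.45) − (-0.15)(0.90) = 0.2025
  C_32 = −[(0.85)(-0.45) − (-0.15)(-0.25)] = 0.4200
  C_33 = (0.85)(0.90) − (-0.15)(-0.25) = 0.7275
det(I−A) = Σ_j (I−A)_1j·C_1j = (0.85)(0.6075) + (-0.15)(0.3100) + (-0.15)(0.2825) = 0.4275
adj(I−A) = Cᵀ =
  [ 0.6075   0.1125   0.2025]
  [ 0.3100   0.5500   0.4200]
  [ 0.2825   0.0875   0.7275]
(I − A)⁻¹ = adj(I−A) / det(I−A) ≈
  [   1.4211     0.2632     0.4737]
  [   0.7251     1.2865     0.9825]
  [   0.6608     0.2047     1.7018]
x = (I − A)⁻¹ d = adj(I−A)·d / det(I−A), with det(I−A) = 0.4275:
  x_1 = (0.6075·180 + 0.1125·180 + 0.2025·80) / 0.4275 = 145.80 / 0.4275 ≈ 341.053
  x_2 = (0.3100·180 + 0.5500·180 + 0.4200·80) / 0.4275 = 188.40 / 0.4275 ≈ 440.702
  x_3 = (0.2825·180 + 0.0875·180 + 0.7275·80) / 0.4275 = 124.80 / 0.4275 ≈ 291.930

x_1 = 341.053, x_2 = 440.702, x_3 = 291.930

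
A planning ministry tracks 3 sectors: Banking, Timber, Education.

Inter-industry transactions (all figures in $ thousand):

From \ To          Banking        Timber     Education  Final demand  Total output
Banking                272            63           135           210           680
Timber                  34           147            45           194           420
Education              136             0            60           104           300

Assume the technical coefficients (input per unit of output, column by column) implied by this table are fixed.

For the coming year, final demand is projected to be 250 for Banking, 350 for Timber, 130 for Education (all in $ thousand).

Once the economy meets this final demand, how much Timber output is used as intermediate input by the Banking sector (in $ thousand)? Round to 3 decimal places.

z_21 = 43.817

Technical coefficients a_ij = z_ij / X_j:
  a_11 = 272/680 = 0.40, a_21 = 34/680 = 0.05, a_31 = 136/680 = 0.20
  a_12 = 63/420 = 0.15, a_22 = 147/420 = 0.35, a_32 = 0/420 = 0.00
  a_13 = 135/300 = 0.45, a_23 = 45/300 = 0.15, a_33 = 60/300 = 0.20
I − A =
  [   0.60    -0.15    -0.45]
  [  -0.05     0.65    -0.15]
  [  -0.20     0.00     0.80]
Cofactors of I−A, C_ij = (−1)^(i+j)·(minor ij) (rows/columns in the sector order above):
  C_11 = (0.65)(0.80) − (-0.15)(0.00) = 0.5200
  C_12 = −[(-0.05)(0.80) − (-0.15)(-0.20)] = 0.0700
  C_13 = (-0.05)(0.00) − (0.65)(-0.20) = 0.1300
  C_21 = −[(-0.15)(0.80) − (-0.45)(0.00)] = 0.1200
  C_22 = (0.60)(0.80) − (-0.45)(-0.20) = 0.3900
  C_23 = −[(0.60)(0.00) − (-0.15)(-0.20)] = 0.0300
  C_31 = (-0.15)(-0.15) − (-0.45)(0.65) = 0.3150
  C_32 = −[(0.60)(-0.15) − (-0.45)(-0.05)] = 0.1125
  C_33 = (0.60)(0.65) − (-0.15)(-0.05) = 0.3825
det(I−A) = Σ_j (I−A)_1j·C_1j = (0.60)(0.5200) + (-0.15)(0.0700) + (-0.45)(0.1300) = 0.2430
adj(I−A) = Cᵀ =
  [ 0.5200   0.1200   0.3150]
  [ 0.0700   0.3900   0.1125]
  [ 0.1300   0.0300   0.3825]
(I − A)⁻¹ = adj(I−A) / det(I−A) ≈
  [   2.1399     0.4938     1.2963]
  [   0.2881     1.6049     0.4630]
  [   0.5350     0.1235     1.5741]
First solve x = (I − A)⁻¹ d = adj(I−A)·d / det(I−A); in particular x_1 = (0.5200·250 + 0.1200·350 + 0.3150·130) / 0.2430 = 212.95 / 0.2430 ≈ 876.33745.
Intermediate flow from 2 to 1: z_21 = a_21 · x_1 = 0.05 × 212.95 / 0.2430 = 10.6475 / 0.2430 ≈ 43.817.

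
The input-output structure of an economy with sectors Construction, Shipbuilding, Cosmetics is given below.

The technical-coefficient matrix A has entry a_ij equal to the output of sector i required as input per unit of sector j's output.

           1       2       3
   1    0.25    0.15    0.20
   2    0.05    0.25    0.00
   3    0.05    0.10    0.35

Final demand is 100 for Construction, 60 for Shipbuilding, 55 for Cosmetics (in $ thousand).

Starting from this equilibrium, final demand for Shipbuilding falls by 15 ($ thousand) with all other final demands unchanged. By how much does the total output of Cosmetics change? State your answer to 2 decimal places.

I − A =
  [   0.75    -0.15    -0.20]
  [  -0.05     0.75     0.00]
  [  -0.05    -0.10     0.65]
Cofactors of I−A, C_ij = (−1)^(i+j)·(minor ij) (rows/columns in the sector order above):
  C_11 = (0.75)(0.65) − (0.00)(-0.10) = 0.4875
  C_12 = −[(-0.05)(0.65) − (0.00)(-0.05)] = 0.0325
  C_13 = (-0.05)(-0.10) − (0.75)(-0.05) = 0.0425
  C_21 = −[(-0.15)(0.65) − (-0.20)(-0.10)] = 0.1175
  C_22 = (0.75)(0.65) − (-0.20)(-0.05) = 0.4775
  C_23 = −[(0.75)(-0.10) − (-0.15)(-0.05)] = 0.0825
  C_31 = (-0.15)(0.00) − (-0.20)(0.75) = 0.1500
  C_32 = −[(0.75)(0.00) − (-0.20)(-0.05)] = 0.0100
  C_33 = (0.75)(0.75) − (-0.15)(-0.05) = 0.5550
det(I−A) = Σ_j (I−A)_1j·C_1j = (0.75)(0.4875) + (-0.15)(0.0325) + (-0.20)(0.0425) = 0.35225
adj(I−A) = Cᵀ =
  [ 0.4875   0.1175   0.1500]
  [ 0.0325   0.4775   0.0100]
  [ 0.0425   0.0825   0.5550]
(I − A)⁻¹ = adj(I−A) / det(I−A) ≈
  [   1.3840     0.3336     0.4258]
  [   0.0923     1.3556     0.0284]
  [   0.1207     0.2342     1.5756]
Δx = (I − A)⁻¹ Δd with Δd having -15 in the Shipbuilding component and 0 elsewhere.
So Δx_3 = L_32 · (-15), where L_32 = adj(I−A)_32 / det(I−A) = 0.0825 / 0.35225.
Δx_3 = 0.0825 × (-15) / 0.35225 = -1.2375 / 0.35225 ≈ -3.51.

Δx_3 = -3.51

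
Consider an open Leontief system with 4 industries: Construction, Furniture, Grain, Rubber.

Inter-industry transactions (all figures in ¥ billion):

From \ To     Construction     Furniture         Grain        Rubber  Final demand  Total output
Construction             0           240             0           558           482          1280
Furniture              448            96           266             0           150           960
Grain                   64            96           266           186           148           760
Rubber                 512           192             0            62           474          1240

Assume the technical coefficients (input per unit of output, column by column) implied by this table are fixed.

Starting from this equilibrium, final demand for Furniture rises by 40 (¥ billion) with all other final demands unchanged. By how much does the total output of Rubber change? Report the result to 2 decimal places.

Technical coefficients a_ij = z_ij / X_j:
  a_11 = 0/1280 = 0.00, a_21 = 448/1280 = 0.35, a_31 = 64/1280 = 0.05, a_41 = 512/1280 = 0.40
  a_12 = 240/960 = 0.25, a_22 = 96/960 = 0.10, a_32 = 96/960 = 0.10, a_42 = 192/960 = 0.20
  a_13 = 0/760 = 0.00, a_23 = 266/760 = 0.35, a_33 = 266/760 = 0.35, a_43 = 0/760 = 0.00
  a_14 = 558/1240 = 0.45, a_24 = 0/1240 = 0.00, a_34 = 186/1240 = 0.15, a_44 = 62/1240 = 0.05
I − A =
  [   1.00    -0.25     0.00    -0.45]
  [  -0.35     0.90    -0.35     0.00]
  [  -0.05    -0.10     0.65    -0.15]
  [  -0.40    -0.20     0.00     0.95]
Compute the cofactors C_ij = (−1)^(i+j)·(3×3 minor ij) of I−A; the adjugate is their transpose:
adj(I−A) = Cᵀ =
  [ 0.512000   0.212875   0.114625   0.260625]
  [ 0.253750   0.500500   0.269500   0.162750]
  [ 0.140500   0.138375   0.578375   0.157875]
  [ 0.269000   0.195000   0.105000   0.488750]
det(I−A) = Σ_j (I−A)_1j·C_1j = (1.00)(0.512000) + (-0.25)(0.253750) + (0.00)(0.140500) + (-0.45)(0.269000) = 0.3275125
(I − A)⁻¹ = adj(I−A) / det(I−A) ≈
  [   1.5633     0.6500     0.3500     0.7958]
  [   0.7748     1.5282     0.8229     0.4969]
  [   0.4290     0.4225     1.7660     0.4820]
  [   0.8213     0.5954     0.3206     1.4923]
Δx = (I − A)⁻¹ Δd with Δd having +40 in the Furniture component and 0 elsewhere.
So Δx_4 = L_42 · (+40), where L_42 = adj(I−A)_42 / det(I−A) = 0.195000 / 0.3275125.
Δx_4 = 0.195000 × (+40) / 0.3275125 = 7.80 / 0.3275125 ≈ 23.82.

Δx_4 = 23.82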